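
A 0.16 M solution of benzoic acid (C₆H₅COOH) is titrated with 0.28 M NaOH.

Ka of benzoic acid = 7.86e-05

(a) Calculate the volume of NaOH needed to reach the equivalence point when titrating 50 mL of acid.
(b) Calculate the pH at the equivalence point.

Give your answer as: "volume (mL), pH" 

moles acid = 0.16 × 50/1000 = 0.008 mol; V_base = moles/0.28 × 1000 = 28.6 mL. At equivalence only the conjugate base is present: [A⁻] = 0.008/0.079 = 1.0182e-01 M. Kb = Kw/Ka = 1.27e-10; [OH⁻] = √(Kb × [A⁻]) = 3.5992e-06; pOH = 5.44; pH = 14 - pOH = 8.56.

V = 28.6 mL, pH = 8.56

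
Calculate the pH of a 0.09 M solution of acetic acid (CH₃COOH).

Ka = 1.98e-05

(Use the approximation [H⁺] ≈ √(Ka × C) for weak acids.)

[H⁺] = √(Ka × C) = √(1.98e-05 × 0.09) = 1.3349e-03. pH = -log(1.3349e-03)

pH = 2.87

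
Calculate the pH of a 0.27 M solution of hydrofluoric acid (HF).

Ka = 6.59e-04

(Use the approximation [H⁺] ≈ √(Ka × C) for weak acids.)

[H⁺] = √(Ka × C) = √(6.59e-04 × 0.27) = 1.3339e-02. pH = -log(1.3339e-02)

pH = 1.87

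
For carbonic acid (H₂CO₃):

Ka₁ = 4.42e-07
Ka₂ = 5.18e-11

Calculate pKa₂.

pKa₂ = -log(Ka₂) = -log(5.18e-11) = 10.29.

pK_{a2} = 10.29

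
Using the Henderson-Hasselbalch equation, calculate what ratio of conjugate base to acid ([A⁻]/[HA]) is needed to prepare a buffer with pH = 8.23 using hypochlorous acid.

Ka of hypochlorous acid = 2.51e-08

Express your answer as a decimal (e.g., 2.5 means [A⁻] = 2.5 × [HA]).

pKa = -log(2.51e-08) = 7.6003. pH = pKa + log([A⁻]/[HA]), so log([A⁻]/[HA]) = pH − pKa = 8.23 − 7.6003 = 0.6297. [A⁻]/[HA] = 10^(0.6297) = 4.26

[A⁻]/[HA] = 4.26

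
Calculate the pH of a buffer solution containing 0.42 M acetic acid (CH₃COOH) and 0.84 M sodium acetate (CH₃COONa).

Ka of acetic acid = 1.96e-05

pKa = -log(1.96e-05) = 4.71. pH = pKa + log([A⁻]/[HA]) = 4.71 + log(0.84/0.42)

pH = 5.01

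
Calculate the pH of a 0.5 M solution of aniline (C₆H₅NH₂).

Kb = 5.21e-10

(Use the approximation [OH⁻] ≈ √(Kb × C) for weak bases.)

[OH⁻] = √(Kb × C) = √(5.21e-10 × 0.5) = 1.6140e-05. pOH = 4.79, pH = 14 - pOH

pH = 9.21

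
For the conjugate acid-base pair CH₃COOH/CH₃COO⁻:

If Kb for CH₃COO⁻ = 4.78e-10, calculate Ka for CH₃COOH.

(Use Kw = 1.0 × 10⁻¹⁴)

For a conjugate pair Ka × Kb = Kw, so Ka = Kw/Kb = 1.0 × 10⁻¹⁴ / 4.78e-10 = 2.09e-05.

K_a = 2.09e-05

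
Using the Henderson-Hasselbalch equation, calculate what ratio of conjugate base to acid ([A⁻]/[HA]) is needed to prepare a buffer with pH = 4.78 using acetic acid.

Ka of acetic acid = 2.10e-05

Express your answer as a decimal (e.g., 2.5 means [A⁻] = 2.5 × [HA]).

pKa = -log(2.10e-05) = 4.6778. pH = pKa + log([A⁻]/[HA]), so log([A⁻]/[HA]) = pH − pKa = 4.78 − 4.6778 = 0.1022. [A⁻]/[HA] = 10^(0.1022) = 1.27

[A⁻]/[HA] = 1.27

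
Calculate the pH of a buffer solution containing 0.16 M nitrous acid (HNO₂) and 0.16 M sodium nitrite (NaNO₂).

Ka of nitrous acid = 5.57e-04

pKa = -log(5.57e-04) = 3.25. pH = pKa + log([A⁻]/[HA]) = 3.25 + log(0.16/0.16)

pH = 3.25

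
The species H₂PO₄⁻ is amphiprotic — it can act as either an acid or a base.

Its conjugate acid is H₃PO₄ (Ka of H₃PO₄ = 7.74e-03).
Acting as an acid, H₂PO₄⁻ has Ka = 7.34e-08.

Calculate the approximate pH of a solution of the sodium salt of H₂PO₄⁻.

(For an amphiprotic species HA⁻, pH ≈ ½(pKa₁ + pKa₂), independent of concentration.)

pKa₁ = -log(7.74e-03) = 2.11; pKa₂ = -log(7.34e-08) = 7.13. For an amphiprotic species, pH ≈ ½(pKa₁ + pKa₂) = ½(2.11 + 7.13) = 4.62.

pH = 4.62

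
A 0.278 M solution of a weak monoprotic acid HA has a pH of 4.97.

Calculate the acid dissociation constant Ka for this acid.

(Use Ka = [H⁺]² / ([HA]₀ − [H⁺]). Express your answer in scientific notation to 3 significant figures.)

[H⁺] = 10^(−pH) = 10^(−4.97) = 1.072e-05 M. For HA ⇌ H⁺ + A⁻, Ka = [H⁺][A⁻]/[HA] = [H⁺]² / ([HA]₀ − [H⁺]) = (1.072e-05)² / (0.278 − 1.072e-05) = 4.13e-10.

K_a = 4.13e-10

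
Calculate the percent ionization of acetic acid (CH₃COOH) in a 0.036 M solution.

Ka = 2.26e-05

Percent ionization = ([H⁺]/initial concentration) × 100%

Using Ka equilibrium: x² + Ka×x - Ka×C = 0. Solving: [H⁺] = 8.9077e-04. Percent = (8.9077e-04/0.036) × 100

Percent ionization = 2.47%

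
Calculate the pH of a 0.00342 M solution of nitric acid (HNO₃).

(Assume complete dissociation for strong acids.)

[H⁺] = 0.00342 M for strong acid. pH = -log[H⁺] = -log(0.00342)

pH = 2.47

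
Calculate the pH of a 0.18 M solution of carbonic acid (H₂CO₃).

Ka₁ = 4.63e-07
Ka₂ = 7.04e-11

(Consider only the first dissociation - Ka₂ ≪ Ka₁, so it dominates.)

First dissociation dominates. From Ka₁ = [H⁺][HA⁻]/[H₂A], x² + Ka₁·x − Ka₁·C = 0 with C = 0.18 M and Ka₁ = 4.63e-07. Solving: [H⁺] = (−Ka₁ + √(Ka₁² + 4·Ka₁·C)) / 2 = 2.8846e-04 M. pH = -log(2.8846e-04) = 3.54.

pH = 3.54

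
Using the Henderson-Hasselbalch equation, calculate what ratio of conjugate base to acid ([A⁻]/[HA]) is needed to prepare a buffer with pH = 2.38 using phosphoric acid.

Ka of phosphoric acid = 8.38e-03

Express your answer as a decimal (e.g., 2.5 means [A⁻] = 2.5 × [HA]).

pKa = -log(8.38e-03) = 2.0768. pH = pKa + log([A⁻]/[HA]), so log([A⁻]/[HA]) = pH − pKa = 2.38 − 2.0768 = 0.3032. [A⁻]/[HA] = 10^(0.3032) = 2.01

[A⁻]/[HA] = 2.01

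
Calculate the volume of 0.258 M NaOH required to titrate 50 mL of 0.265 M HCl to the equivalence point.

At equivalence: moles acid = moles base. moles HCl = 0.265 × 50/1000 = 0.01325 mol. V_base = moles / 0.258 × 1000 = 51.4 mL.

V_{base} = 51.4 mL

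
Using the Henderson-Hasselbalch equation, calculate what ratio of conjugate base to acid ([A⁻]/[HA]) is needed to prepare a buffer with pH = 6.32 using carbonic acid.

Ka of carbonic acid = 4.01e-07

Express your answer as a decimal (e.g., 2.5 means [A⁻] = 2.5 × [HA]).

pKa = -log(4.01e-07) = 6.3969. pH = pKa + log([A⁻]/[HA]), so log([A⁻]/[HA]) = pH − pKa = 6.32 − 6.3969 = -0.0769. [A⁻]/[HA] = 10^(-0.0769) = 0.838

[A⁻]/[HA] = 0.838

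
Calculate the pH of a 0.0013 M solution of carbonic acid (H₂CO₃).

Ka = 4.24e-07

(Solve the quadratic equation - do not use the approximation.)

x² + Ka×x - Ka×C = 0. Using quadratic formula: [H⁺] = 2.3267e-05

pH = 4.63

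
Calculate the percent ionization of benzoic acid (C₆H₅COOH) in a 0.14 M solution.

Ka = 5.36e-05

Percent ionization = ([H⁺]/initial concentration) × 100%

Using Ka equilibrium: x² + Ka×x - Ka×C = 0. Solving: [H⁺] = 2.7127e-03. Percent = (2.7127e-03/0.14) × 100

Percent ionization = 1.94%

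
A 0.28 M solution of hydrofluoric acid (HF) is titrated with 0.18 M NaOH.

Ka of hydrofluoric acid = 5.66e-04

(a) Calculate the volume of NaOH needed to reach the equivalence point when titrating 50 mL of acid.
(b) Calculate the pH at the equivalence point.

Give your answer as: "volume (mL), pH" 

moles acid = 0.28 × 50/1000 = 0.014 mol; V_base = moles/0.18 × 1000 = 77.8 mL. At equivalence only the conjugate base is present: [A⁻] = 0.014/0.128 = 1.0957e-01 M. Kb = Kw/Ka = 1.77e-11; [OH⁻] = √(Kb × [A⁻]) = 1.3913e-06; pOH = 5.86; pH = 14 - pOH = 8.14.

V = 77.8 mL, pH = 8.14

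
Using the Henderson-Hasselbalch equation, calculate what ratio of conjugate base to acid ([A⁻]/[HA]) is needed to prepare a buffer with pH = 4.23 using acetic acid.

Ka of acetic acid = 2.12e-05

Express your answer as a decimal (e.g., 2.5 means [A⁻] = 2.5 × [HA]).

pKa = -log(2.12e-05) = 4.6737. pH = pKa + log([A⁻]/[HA]), so log([A⁻]/[HA]) = pH − pKa = 4.23 − 4.6737 = -0.4437. [A⁻]/[HA] = 10^(-0.4437) = 0.360

[A⁻]/[HA] = 0.360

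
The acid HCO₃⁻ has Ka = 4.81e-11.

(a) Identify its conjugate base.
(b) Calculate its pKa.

(a) The conjugate base is formed by removing one H⁺ from HCO₃⁻, giving CO₃²⁻. (b) pKa = -log(Ka) = -log(4.81e-11) = 10.32.

Conjugate base: CO₃²⁻; pK_a = 10.32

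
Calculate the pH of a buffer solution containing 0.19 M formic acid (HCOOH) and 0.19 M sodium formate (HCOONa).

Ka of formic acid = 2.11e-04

pKa = -log(2.11e-04) = 3.68. pH = pKa + log([A⁻]/[HA]) = 3.68 + log(0.19/0.19)

pH = 3.68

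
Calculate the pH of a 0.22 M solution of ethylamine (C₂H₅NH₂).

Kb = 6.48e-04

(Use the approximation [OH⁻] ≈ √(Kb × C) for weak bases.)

[OH⁻] = √(Kb × C) = √(6.48e-04 × 0.22) = 1.1940e-02. pOH = 1.92, pH = 14 - pOH

pH = 12.08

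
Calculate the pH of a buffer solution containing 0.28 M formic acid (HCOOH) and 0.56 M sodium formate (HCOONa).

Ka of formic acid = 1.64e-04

pKa = -log(1.64e-04) = 3.79. pH = pKa + log([A⁻]/[HA]) = 3.79 + log(0.56/0.28)

pH = 4.09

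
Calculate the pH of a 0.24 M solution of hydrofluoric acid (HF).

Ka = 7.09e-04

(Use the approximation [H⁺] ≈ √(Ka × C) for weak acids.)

[H⁺] = √(Ka × C) = √(7.09e-04 × 0.24) = 1.3045e-02. pH = -log(1.3045e-02)

pH = 1.88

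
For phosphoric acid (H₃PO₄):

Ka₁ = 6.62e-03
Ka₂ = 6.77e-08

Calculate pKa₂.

pKa₂ = -log(Ka₂) = -log(6.77e-08) = 7.17.

pK_{a2} = 7.17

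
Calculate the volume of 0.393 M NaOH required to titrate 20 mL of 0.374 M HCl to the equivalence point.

At equivalence: moles acid = moles base. moles HCl = 0.374 × 20/1000 = 0.00748 mol. V_base = moles / 0.393 × 1000 = 19.0 mL.

V_{base} = 19.0 mL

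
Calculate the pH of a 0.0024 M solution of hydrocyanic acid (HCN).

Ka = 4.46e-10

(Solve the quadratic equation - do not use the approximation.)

x² + Ka×x - Ka×C = 0. Using quadratic formula: [H⁺] = 1.0344e-06

pH = 5.99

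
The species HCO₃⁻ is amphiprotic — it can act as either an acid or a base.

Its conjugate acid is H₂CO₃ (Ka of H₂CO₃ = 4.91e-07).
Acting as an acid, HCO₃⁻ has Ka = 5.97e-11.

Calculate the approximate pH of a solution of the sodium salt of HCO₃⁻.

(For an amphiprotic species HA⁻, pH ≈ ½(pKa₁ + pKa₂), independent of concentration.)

pKa₁ = -log(4.91e-07) = 6.31; pKa₂ = -log(5.97e-11) = 10.22. For an amphiprotic species, pH ≈ ½(pKa₁ + pKa₂) = ½(6.31 + 10.22) = 8.27.

pH = 8.27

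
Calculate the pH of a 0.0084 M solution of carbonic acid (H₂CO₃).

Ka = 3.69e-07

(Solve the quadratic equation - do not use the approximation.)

x² + Ka×x - Ka×C = 0. Using quadratic formula: [H⁺] = 5.5490e-05

pH = 4.26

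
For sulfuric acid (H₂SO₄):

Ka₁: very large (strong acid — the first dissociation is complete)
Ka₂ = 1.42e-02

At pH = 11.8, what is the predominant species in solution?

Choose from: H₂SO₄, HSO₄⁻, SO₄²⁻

The first dissociation is complete, so H₂SO₄ itself is never the predominant species in water; pKa₂ = -log(1.42e-02) = 1.85. For a polyprotic acid the predominant species crosses at each pKa: below pKa_n the protonated form dominates, above it the deprotonated form does. At pH = 11.8, the predominant species is SO₄²⁻.

SO₄²⁻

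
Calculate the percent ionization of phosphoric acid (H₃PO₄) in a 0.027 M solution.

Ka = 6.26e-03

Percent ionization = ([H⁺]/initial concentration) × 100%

Using Ka equilibrium: x² + Ka×x - Ka×C = 0. Solving: [H⁺] = 1.0242e-02. Percent = (1.0242e-02/0.027) × 100

Percent ionization = 37.9%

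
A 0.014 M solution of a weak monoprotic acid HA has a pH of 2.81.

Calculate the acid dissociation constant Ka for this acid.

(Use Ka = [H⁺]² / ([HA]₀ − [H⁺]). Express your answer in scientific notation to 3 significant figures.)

[H⁺] = 10^(−pH) = 10^(−2.81) = 1.549e-03 M. For HA ⇌ H⁺ + A⁻, Ka = [H⁺][A⁻]/[HA] = [H⁺]² / ([HA]₀ − [H⁺]) = (1.549e-03)² / (0.014 − 1.549e-03) = 1.93e-04.

K_a = 1.93e-04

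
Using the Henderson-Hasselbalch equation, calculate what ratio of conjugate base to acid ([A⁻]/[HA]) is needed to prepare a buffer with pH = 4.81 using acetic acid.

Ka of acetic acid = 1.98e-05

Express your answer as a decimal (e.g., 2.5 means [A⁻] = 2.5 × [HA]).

pKa = -log(1.98e-05) = 4.7033. pH = pKa + log([A⁻]/[HA]), so log([A⁻]/[HA]) = pH − pKa = 4.81 − 4.7033 = 0.1067. [A⁻]/[HA] = 10^(0.1067) = 1.28

[A⁻]/[HA] = 1.28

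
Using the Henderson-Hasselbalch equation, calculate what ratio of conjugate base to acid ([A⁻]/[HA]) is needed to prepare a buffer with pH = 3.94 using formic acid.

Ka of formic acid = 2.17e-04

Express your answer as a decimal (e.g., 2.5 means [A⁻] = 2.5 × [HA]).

pKa = -log(2.17e-04) = 3.6635. pH = pKa + log([A⁻]/[HA]), so log([A⁻]/[HA]) = pH − pKa = 3.94 − 3.6635 = 0.2765. [A⁻]/[HA] = 10^(0.2765) = 1.89

[A⁻]/[HA] = 1.89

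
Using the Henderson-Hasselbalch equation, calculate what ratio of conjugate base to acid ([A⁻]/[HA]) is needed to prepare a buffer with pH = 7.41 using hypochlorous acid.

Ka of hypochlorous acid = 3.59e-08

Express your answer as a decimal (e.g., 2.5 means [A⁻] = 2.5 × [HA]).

pKa = -log(3.59e-08) = 7.4449. pH = pKa + log([A⁻]/[HA]), so log([A⁻]/[HA]) = pH − pKa = 7.41 − 7.4449 = -0.0349. [A⁻]/[HA] = 10^(-0.0349) = 0.923

[A⁻]/[HA] = 0.923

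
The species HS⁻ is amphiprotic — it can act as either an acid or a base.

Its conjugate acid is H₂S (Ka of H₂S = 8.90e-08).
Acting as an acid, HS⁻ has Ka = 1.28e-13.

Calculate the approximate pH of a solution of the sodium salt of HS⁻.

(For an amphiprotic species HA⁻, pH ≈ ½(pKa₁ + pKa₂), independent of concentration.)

pKa₁ = -log(8.90e-08) = 7.05; pKa₂ = -log(1.28e-13) = 12.89. For an amphiprotic species, pH ≈ ½(pKa₁ + pKa₂) = ½(7.05 + 12.89) = 9.97.

pH = 9.97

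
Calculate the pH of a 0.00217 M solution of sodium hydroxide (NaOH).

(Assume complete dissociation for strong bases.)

[OH⁻] = 0.00217 M for strong base. pOH = -log[OH⁻] = 2.66, pH = 14 - pOH

pH = 11.34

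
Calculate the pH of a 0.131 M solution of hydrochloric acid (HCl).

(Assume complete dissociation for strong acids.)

[H⁺] = 0.131 M for strong acid. pH = -log[H⁺] = -log(0.131)

pH = 0.88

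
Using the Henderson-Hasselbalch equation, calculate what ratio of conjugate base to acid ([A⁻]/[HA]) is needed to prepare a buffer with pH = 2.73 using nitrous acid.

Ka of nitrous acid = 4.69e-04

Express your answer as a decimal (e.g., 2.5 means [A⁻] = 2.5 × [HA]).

pKa = -log(4.69e-04) = 3.3288. pH = pKa + log([A⁻]/[HA]), so log([A⁻]/[HA]) = pH − pKa = 2.73 − 3.3288 = -0.5988. [A⁻]/[HA] = 10^(-0.5988) = 0.252

[A⁻]/[HA] = 0.252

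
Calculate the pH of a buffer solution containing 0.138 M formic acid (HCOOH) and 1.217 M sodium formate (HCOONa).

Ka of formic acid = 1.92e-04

pKa = -log(1.92e-04) = 3.72. pH = pKa + log([A⁻]/[HA]) = 3.72 + log(1.217/0.138)

pH = 4.66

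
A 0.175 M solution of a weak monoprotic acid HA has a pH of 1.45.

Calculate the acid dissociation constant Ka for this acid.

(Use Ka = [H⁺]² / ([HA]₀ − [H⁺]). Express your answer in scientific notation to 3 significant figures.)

[H⁺] = 10^(−pH) = 10^(−1.45) = 3.548e-02 M. For HA ⇌ H⁺ + A⁻, Ka = [H⁺][A⁻]/[HA] = [H⁺]² / ([HA]₀ − [H⁺]) = (3.548e-02)² / (0.175 − 3.548e-02) = 9.02e-03.

K_a = 9.02e-03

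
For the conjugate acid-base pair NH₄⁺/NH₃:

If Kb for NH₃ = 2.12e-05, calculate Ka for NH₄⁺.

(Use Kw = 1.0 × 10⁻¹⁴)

For a conjugate pair Ka × Kb = Kw, so Ka = Kw/Kb = 1.0 × 10⁻¹⁴ / 2.12e-05 = 4.72e-10.

K_a = 4.72e-10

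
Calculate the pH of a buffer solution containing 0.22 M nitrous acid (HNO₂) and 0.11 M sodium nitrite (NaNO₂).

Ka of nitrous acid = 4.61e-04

pKa = -log(4.61e-04) = 3.34. pH = pKa + log([A⁻]/[HA]) = 3.34 + log(0.11/0.22)

pH = 3.04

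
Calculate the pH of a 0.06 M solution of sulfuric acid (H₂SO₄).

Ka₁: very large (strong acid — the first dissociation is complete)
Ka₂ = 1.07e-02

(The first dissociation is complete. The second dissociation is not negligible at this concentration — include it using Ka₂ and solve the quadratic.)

First dissociation is complete: [H⁺]₀ = [HSO₄⁻]₀ = C = 0.06 M. Second dissociation HSO₄⁻ ⇌ H⁺ + SO₄²⁻: let x = [SO₄²⁻]. Ka₂ = (C + x)·x / (C − x) = 1.07e-02 → x² + (C + Ka₂)·x − Ka₂·C = 0 → x² + 0.07070·x − 6.420e-04 = 0. x = (−0.07070 + √(0.07070² + 4 × 6.420e-04)) / 2 = 8.1428e-03 M. [H⁺] = C + x = 0.06 + 8.1428e-03 = 6.8143e-02 M. pH = -log(6.8143e-02) = 1.17.

pH = 1.17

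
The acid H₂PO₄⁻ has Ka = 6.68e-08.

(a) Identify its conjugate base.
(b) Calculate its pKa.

(a) The conjugate base is formed by removing one H⁺ from H₂PO₄⁻, giving HPO₄²⁻. (b) pKa = -log(Ka) = -log(6.68e-08) = 7.18.

Conjugate base: HPO₄²⁻; pK_a = 7.18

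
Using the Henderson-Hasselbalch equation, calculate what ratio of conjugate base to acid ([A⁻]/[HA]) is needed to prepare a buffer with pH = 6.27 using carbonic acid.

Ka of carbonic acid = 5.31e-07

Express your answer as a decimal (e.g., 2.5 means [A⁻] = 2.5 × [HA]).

pKa = -log(5.31e-07) = 6.2749. pH = pKa + log([A⁻]/[HA]), so log([A⁻]/[HA]) = pH − pKa = 6.27 − 6.2749 = -0.0049. [A⁻]/[HA] = 10^(-0.0049) = 0.989

[A⁻]/[HA] = 0.989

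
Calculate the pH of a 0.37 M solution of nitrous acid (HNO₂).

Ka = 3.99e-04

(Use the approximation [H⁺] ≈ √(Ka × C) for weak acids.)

[H⁺] = √(Ka × C) = √(3.99e-04 × 0.37) = 1.2150e-02. pH = -log(1.2150e-02)

pH = 1.92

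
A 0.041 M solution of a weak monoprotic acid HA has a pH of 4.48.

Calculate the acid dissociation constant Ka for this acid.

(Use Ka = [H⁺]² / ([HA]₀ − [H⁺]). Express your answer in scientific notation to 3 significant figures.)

[H⁺] = 10^(−pH) = 10^(−4.48) = 3.311e-05 M. For HA ⇌ H⁺ + A⁻, Ka = [H⁺][A⁻]/[HA] = [H⁺]² / ([HA]₀ − [H⁺]) = (3.311e-05)² / (0.041 − 3.311e-05) = 2.68e-08.

K_a = 2.68e-08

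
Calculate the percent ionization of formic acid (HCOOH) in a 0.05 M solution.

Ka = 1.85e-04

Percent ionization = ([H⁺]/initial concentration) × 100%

Using Ka equilibrium: x² + Ka×x - Ka×C = 0. Solving: [H⁺] = 2.9503e-03. Percent = (2.9503e-03/0.05) × 100

Percent ionization = 5.9%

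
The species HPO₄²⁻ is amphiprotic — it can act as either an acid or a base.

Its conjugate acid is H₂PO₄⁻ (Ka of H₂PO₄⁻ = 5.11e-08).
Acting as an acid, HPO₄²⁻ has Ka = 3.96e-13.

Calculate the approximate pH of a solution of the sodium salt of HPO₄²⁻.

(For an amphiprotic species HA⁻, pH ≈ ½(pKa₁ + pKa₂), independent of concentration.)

pKa₁ = -log(5.11e-08) = 7.29; pKa₂ = -log(3.96e-13) = 12.40. For an amphiprotic species, pH ≈ ½(pKa₁ + pKa₂) = ½(7.29 + 12.40) = 9.85.

pH = 9.85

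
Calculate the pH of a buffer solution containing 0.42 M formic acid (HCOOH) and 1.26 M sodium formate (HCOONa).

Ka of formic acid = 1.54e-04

pKa = -log(1.54e-04) = 3.81. pH = pKa + log([A⁻]/[HA]) = 3.81 + log(1.26/0.42)

pH = 4.29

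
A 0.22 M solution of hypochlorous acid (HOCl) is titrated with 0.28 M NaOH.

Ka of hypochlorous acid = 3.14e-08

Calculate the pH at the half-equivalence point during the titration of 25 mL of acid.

At half-equivalence [HA] = [A⁻], so Henderson-Hasselbalch gives pH = pKa = -log(3.14e-08) = 7.50.

pH = pKa = 7.50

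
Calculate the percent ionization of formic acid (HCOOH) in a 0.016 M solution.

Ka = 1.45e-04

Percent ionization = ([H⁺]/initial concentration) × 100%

Using Ka equilibrium: x² + Ka×x - Ka×C = 0. Solving: [H⁺] = 1.4524e-03. Percent = (1.4524e-03/0.016) × 100

Percent ionization = 9.08%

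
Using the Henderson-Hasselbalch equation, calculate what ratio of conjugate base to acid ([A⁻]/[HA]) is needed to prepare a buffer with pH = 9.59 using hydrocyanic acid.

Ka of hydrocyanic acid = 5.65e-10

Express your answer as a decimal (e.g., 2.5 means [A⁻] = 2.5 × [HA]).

pKa = -log(5.65e-10) = 9.2480. pH = pKa + log([A⁻]/[HA]), so log([A⁻]/[HA]) = pH − pKa = 9.59 − 9.2480 = 0.3420. [A⁻]/[HA] = 10^(0.3420) = 2.20

[A⁻]/[HA] = 2.20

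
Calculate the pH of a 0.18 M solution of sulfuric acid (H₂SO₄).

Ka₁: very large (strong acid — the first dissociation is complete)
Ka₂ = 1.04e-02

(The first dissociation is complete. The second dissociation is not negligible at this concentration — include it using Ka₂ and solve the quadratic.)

First dissociation is complete: [H⁺]₀ = [HSO₄⁻]₀ = C = 0.18 M. Second dissociation HSO₄⁻ ⇌ H⁺ + SO₄²⁻: let x = [SO₄²⁻]. Ka₂ = (C + x)·x / (C − x) = 1.04e-02 → x² + (C + Ka₂)·x − Ka₂·C = 0 → x² + 0.19040·x − 1.872e-03 = 0. x = (−0.19040 + √(0.19040² + 4 × 1.872e-03)) / 2 = 9.3707e-03 M. [H⁺] = C + x = 0.18 + 9.3707e-03 = 1.8937e-01 M. pH = -log(1.8937e-01) = 0.72.

pH = 0.72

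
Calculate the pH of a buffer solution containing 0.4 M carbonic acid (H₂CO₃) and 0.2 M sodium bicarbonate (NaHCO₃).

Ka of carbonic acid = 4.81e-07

pKa = -log(4.81e-07) = 6.32. pH = pKa + log([A⁻]/[HA]) = 6.32 + log(0.2/0.4)

pH = 6.02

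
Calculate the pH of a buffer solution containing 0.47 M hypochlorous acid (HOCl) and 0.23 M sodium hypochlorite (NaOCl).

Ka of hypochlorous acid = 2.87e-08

pKa = -log(2.87e-08) = 7.54. pH = pKa + log([A⁻]/[HA]) = 7.54 + log(0.23/0.47)

pH = 7.23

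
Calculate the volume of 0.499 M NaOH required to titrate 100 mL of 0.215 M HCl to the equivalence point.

At equivalence: moles acid = moles base. moles HCl = 0.215 × 100/1000 = 0.0215 mol. V_base = moles / 0.499 × 1000 = 43.1 mL.

V_{base} = 43.1 mL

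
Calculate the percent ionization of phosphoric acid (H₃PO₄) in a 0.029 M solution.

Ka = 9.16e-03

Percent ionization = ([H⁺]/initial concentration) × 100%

Using Ka equilibrium: x² + Ka×x - Ka×C = 0. Solving: [H⁺] = 1.2350e-02. Percent = (1.2350e-02/0.029) × 100

Percent ionization = 42.6%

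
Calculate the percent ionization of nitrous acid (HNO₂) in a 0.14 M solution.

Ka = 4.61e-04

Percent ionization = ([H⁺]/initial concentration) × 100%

Using Ka equilibrium: x² + Ka×x - Ka×C = 0. Solving: [H⁺] = 7.8065e-03. Percent = (7.8065e-03/0.14) × 100

Percent ionization = 5.58%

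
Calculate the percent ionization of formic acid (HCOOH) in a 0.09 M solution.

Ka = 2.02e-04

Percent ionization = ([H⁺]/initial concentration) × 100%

Using Ka equilibrium: x² + Ka×x - Ka×C = 0. Solving: [H⁺] = 4.1640e-03. Percent = (4.1640e-03/0.09) × 100

Percent ionization = 4.63%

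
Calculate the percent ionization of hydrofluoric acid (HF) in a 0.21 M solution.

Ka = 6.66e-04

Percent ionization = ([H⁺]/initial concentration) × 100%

Using Ka equilibrium: x² + Ka×x - Ka×C = 0. Solving: [H⁺] = 1.1498e-02. Percent = (1.1498e-02/0.21) × 100

Percent ionization = 5.48%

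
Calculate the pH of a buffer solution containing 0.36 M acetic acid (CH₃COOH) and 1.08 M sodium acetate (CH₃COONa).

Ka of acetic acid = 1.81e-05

pKa = -log(1.81e-05) = 4.74. pH = pKa + log([A⁻]/[HA]) = 4.74 + log(1.08/0.36)

pH = 5.22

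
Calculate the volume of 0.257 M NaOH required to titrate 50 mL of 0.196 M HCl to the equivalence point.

At equivalence: moles acid = moles base. moles HCl = 0.196 × 50/1000 = 0.0098 mol. V_base = moles / 0.257 × 1000 = 38.1 mL.

V_{base} = 38.1 mL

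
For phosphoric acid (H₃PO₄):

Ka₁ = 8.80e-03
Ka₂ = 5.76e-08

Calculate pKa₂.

pKa₂ = -log(Ka₂) = -log(5.76e-08) = 7.24.

pK_{a2} = 7.24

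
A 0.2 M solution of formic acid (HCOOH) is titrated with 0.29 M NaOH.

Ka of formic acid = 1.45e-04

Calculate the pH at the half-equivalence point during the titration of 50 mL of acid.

At half-equivalence [HA] = [A⁻], so Henderson-Hasselbalch gives pH = pKa = -log(1.45e-04) = 3.84.

pH = pKa = 3.84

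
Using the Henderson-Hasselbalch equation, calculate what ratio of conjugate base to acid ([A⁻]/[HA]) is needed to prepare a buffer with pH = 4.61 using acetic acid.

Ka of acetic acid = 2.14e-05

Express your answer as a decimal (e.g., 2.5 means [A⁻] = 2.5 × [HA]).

pKa = -log(2.14e-05) = 4.6696. pH = pKa + log([A⁻]/[HA]), so log([A⁻]/[HA]) = pH − pKa = 4.61 − 4.6696 = -0.0596. [A⁻]/[HA] = 10^(-0.0596) = 0.872

[A⁻]/[HA] = 0.872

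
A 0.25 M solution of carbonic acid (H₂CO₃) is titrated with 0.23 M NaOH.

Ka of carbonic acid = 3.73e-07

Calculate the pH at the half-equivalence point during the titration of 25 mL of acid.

At half-equivalence [HA] = [A⁻], so Henderson-Hasselbalch gives pH = pKa = -log(3.73e-07) = 6.43.

pH = pKa = 6.43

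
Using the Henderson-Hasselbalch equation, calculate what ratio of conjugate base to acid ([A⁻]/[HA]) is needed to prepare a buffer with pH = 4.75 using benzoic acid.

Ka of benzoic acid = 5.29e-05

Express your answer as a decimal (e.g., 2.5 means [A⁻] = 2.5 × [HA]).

pKa = -log(5.29e-05) = 4.2765. pH = pKa + log([A⁻]/[HA]), so log([A⁻]/[HA]) = pH − pKa = 4.75 − 4.2765 = 0.4735. [A⁻]/[HA] = 10^(0.4735) = 2.97

[A⁻]/[HA] = 2.97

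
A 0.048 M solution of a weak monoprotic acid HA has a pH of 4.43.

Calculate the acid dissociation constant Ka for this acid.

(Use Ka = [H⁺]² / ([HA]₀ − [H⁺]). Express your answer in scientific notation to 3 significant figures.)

[H⁺] = 10^(−pH) = 10^(−4.43) = 3.715e-05 M. For HA ⇌ H⁺ + A⁻, Ka = [H⁺][A⁻]/[HA] = [H⁺]² / ([HA]₀ − [H⁺]) = (3.715e-05)² / (0.048 − 3.715e-05) = 2.88e-08.

K_a = 2.88e-08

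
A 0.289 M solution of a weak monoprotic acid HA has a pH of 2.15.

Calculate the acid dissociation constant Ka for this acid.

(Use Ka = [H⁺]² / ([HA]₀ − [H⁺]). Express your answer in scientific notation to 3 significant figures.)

[H⁺] = 10^(−pH) = 10^(−2.15) = 7.079e-03 M. For HA ⇌ H⁺ + A⁻, Ka = [H⁺][A⁻]/[HA] = [H⁺]² / ([HA]₀ − [H⁺]) = (7.079e-03)² / (0.289 − 7.079e-03) = 1.78e-04.

K_a = 1.78e-04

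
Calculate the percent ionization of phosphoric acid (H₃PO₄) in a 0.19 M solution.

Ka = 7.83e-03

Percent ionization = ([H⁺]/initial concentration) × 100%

Using Ka equilibrium: x² + Ka×x - Ka×C = 0. Solving: [H⁺] = 3.4854e-02. Percent = (3.4854e-02/0.19) × 100

Percent ionization = 18.3%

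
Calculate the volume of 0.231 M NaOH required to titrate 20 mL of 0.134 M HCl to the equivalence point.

At equivalence: moles acid = moles base. moles HCl = 0.134 × 20/1000 = 0.00268 mol. V_base = moles / 0.231 × 1000 = 11.6 mL.

V_{base} = 11.6 mL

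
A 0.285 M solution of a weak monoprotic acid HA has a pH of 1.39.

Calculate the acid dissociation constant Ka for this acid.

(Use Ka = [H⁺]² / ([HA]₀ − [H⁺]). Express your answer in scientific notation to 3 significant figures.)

[H⁺] = 10^(−pH) = 10^(−1.39) = 4.074e-02 M. For HA ⇌ H⁺ + A⁻, Ka = [H⁺][A⁻]/[HA] = [H⁺]² / ([HA]₀ − [H⁺]) = (4.074e-02)² / (0.285 − 4.074e-02) = 6.79e-03.

K_a = 6.79e-03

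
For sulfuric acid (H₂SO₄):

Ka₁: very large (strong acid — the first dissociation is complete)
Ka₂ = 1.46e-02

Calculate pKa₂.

pKa₂ = -log(Ka₂) = -log(1.46e-02) = 1.84.

pK_{a2} = 1.84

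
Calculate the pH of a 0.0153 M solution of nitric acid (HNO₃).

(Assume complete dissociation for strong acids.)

[H⁺] = 0.0153 M for strong acid. pH = -log[H⁺] = -log(0.0153)

pH = 1.82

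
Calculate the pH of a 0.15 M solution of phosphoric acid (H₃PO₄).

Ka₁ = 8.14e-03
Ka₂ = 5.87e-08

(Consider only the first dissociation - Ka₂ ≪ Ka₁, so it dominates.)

First dissociation dominates. From Ka₁ = [H⁺][HA⁻]/[H₂A], x² + Ka₁·x − Ka₁·C = 0 with C = 0.15 M and Ka₁ = 8.14e-03. Solving: [H⁺] = (−Ka₁ + √(Ka₁² + 4·Ka₁·C)) / 2 = 3.1109e-02 M. pH = -log(3.1109e-02) = 1.51.

pH = 1.51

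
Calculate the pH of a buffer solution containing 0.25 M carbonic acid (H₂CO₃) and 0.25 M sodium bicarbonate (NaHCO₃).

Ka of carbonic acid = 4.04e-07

pKa = -log(4.04e-07) = 6.39. pH = pKa + log([A⁻]/[HA]) = 6.39 + log(0.25/0.25)

pH = 6.39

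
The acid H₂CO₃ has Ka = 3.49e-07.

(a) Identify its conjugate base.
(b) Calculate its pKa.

(a) The conjugate base is formed by removing one H⁺ from H₂CO₃, giving HCO₃⁻. (b) pKa = -log(Ka) = -log(3.49e-07) = 6.46.

Conjugate base: HCO₃⁻; pK_a = 6.46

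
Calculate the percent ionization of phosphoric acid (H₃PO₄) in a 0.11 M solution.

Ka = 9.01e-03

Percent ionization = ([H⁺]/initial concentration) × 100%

Using Ka equilibrium: x² + Ka×x - Ka×C = 0. Solving: [H⁺] = 2.7297e-02. Percent = (2.7297e-02/0.11) × 100

Percent ionization = 24.8%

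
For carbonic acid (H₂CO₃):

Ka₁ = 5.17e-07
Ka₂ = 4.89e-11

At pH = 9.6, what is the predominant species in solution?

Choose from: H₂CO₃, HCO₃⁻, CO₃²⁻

pKa₁ = 6.29, pKa₂ = 10.31. For a polyprotic acid the predominant species crosses at each pKa: below pKa_n the protonated form dominates, above it the deprotonated form does. At pH = 9.6, the predominant species is HCO₃⁻.

HCO₃⁻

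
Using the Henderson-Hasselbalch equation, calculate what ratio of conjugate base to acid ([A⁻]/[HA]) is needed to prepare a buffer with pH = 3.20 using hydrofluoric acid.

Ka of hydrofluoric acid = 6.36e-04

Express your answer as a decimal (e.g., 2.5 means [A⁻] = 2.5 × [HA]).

pKa = -log(6.36e-04) = 3.1965. pH = pKa + log([A⁻]/[HA]), so log([A⁻]/[HA]) = pH − pKa = 3.20 − 3.1965 = 0.0035. [A⁻]/[HA] = 10^(0.0035) = 1.01

[A⁻]/[HA] = 1.01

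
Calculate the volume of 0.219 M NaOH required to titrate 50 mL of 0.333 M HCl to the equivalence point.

At equivalence: moles acid = moles base. moles HCl = 0.333 × 50/1000 = 0.01665 mol. V_base = moles / 0.219 × 1000 = 76.0 mL.

V_{base} = 76.0 mL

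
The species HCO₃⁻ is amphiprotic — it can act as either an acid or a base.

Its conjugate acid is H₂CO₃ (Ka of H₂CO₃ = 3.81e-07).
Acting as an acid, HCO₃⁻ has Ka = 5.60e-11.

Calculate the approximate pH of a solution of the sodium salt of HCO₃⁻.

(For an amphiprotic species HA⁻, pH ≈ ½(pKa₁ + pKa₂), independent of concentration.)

pKa₁ = -log(3.81e-07) = 6.42; pKa₂ = -log(5.60e-11) = 10.25. For an amphiprotic species, pH ≈ ½(pKa₁ + pKa₂) = ½(6.42 + 10.25) = 8.34.

pH = 8.34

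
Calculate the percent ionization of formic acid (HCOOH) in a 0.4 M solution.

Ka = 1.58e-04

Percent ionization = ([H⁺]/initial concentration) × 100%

Using Ka equilibrium: x² + Ka×x - Ka×C = 0. Solving: [H⁺] = 7.8712e-03. Percent = (7.8712e-03/0.4) × 100

Percent ionization = 1.97%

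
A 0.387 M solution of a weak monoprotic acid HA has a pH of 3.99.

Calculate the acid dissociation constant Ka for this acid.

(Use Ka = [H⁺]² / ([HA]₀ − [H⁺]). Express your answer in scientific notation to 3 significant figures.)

[H⁺] = 10^(−pH) = 10^(−3.99) = 1.023e-04 M. For HA ⇌ H⁺ + A⁻, Ka = [H⁺][A⁻]/[HA] = [H⁺]² / ([HA]₀ − [H⁺]) = (1.023e-04)² / (0.387 − 1.023e-04) = 2.71e-08.

K_a = 2.71e-08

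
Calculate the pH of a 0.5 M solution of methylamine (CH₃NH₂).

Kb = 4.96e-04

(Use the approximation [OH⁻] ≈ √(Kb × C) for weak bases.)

[OH⁻] = √(Kb × C) = √(4.96e-04 × 0.5) = 1.5748e-02. pOH = 1.80, pH = 14 - pOH

pH = 12.20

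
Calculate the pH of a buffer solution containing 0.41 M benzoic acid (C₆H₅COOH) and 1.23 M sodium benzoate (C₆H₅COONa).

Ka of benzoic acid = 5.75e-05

pKa = -log(5.75e-05) = 4.24. pH = pKa + log([A⁻]/[HA]) = 4.24 + log(1.23/0.41)

pH = 4.72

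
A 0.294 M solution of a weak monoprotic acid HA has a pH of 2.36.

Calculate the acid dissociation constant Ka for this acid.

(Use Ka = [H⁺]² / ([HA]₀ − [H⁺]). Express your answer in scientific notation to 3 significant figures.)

[H⁺] = 10^(−pH) = 10^(−2.36) = 4.365e-03 M. For HA ⇌ H⁺ + A⁻, Ka = [H⁺][A⁻]/[HA] = [H⁺]² / ([HA]₀ − [H⁺]) = (4.365e-03)² / (0.294 − 4.365e-03) = 6.58e-05.

K_a = 6.58e-05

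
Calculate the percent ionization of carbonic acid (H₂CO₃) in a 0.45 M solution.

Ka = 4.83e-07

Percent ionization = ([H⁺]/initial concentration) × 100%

Using Ka equilibrium: x² + Ka×x - Ka×C = 0. Solving: [H⁺] = 4.6597e-04. Percent = (4.6597e-04/0.45) × 100

Percent ionization = 0.104%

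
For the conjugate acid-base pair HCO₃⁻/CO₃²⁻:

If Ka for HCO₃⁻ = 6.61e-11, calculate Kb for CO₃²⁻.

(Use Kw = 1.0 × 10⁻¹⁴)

For a conjugate pair Ka × Kb = Kw, so Kb = Kw/Ka = 1.0 × 10⁻¹⁴ / 6.61e-11 = 1.51e-04.

K_b = 1.51e-04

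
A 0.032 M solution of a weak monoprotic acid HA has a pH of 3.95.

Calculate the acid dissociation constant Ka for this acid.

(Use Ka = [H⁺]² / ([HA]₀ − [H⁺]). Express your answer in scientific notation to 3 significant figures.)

[H⁺] = 10^(−pH) = 10^(−3.95) = 1.122e-04 M. For HA ⇌ H⁺ + A⁻, Ka = [H⁺][A⁻]/[HA] = [H⁺]² / ([HA]₀ − [H⁺]) = (1.122e-04)² / (0.032 − 1.122e-04) = 3.95e-07.

K_a = 3.95e-07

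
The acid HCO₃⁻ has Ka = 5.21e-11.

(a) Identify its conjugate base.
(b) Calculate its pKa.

(a) The conjugate base is formed by removing one H⁺ from HCO₃⁻, giving CO₃²⁻. (b) pKa = -log(Ka) = -log(5.21e-11) = 10.28.

Conjugate base: CO₃²⁻; pK_a = 10.28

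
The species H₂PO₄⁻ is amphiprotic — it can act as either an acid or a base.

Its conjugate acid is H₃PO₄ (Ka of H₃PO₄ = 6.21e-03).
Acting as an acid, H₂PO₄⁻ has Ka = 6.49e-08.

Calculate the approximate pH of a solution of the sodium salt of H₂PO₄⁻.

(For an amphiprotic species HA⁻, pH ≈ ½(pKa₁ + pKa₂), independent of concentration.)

pKa₁ = -log(6.21e-03) = 2.21; pKa₂ = -log(6.49e-08) = 7.19. For an amphiprotic species, pH ≈ ½(pKa₁ + pKa₂) = ½(2.21 + 7.19) = 4.70.

pH = 4.70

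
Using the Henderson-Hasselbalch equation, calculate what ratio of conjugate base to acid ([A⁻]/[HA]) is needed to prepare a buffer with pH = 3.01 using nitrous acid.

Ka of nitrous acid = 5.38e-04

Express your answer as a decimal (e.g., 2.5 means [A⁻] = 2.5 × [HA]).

pKa = -log(5.38e-04) = 3.2692. pH = pKa + log([A⁻]/[HA]), so log([A⁻]/[HA]) = pH − pKa = 3.01 − 3.2692 = -0.2592. [A⁻]/[HA] = 10^(-0.2592) = 0.551

[A⁻]/[HA] = 0.551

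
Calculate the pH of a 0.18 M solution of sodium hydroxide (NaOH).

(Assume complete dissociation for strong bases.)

[OH⁻] = 0.18 M for strong base. pOH = -log[OH⁻] = 0.74, pH = 14 - pOH

pH = 13.26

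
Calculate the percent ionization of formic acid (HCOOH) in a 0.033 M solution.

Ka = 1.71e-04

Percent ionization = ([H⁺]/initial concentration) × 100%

Using Ka equilibrium: x² + Ka×x - Ka×C = 0. Solving: [H⁺] = 2.2915e-03. Percent = (2.2915e-03/0.033) × 100

Percent ionization = 6.94%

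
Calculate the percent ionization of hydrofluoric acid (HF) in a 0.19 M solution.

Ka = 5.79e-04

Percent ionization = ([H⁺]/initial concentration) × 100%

Using Ka equilibrium: x² + Ka×x - Ka×C = 0. Solving: [H⁺] = 1.0203e-02. Percent = (1.0203e-02/0.19) × 100

Percent ionization = 5.37%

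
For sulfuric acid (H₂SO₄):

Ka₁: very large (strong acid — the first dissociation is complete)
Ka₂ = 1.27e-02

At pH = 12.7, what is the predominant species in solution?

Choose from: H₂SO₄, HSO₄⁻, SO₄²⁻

The first dissociation is complete, so H₂SO₄ itself is never the predominant species in water; pKa₂ = -log(1.27e-02) = 1.90. For a polyprotic acid the predominant species crosses at each pKa: below pKa_n the protonated form dominates, above it the deprotonated form does. At pH = 12.7, the predominant species is SO₄²⁻.

SO₄²⁻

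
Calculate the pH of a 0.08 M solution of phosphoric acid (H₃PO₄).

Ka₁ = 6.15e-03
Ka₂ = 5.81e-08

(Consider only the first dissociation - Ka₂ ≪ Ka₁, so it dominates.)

First dissociation dominates. From Ka₁ = [H⁺][HA⁻]/[H₂A], x² + Ka₁·x − Ka₁·C = 0 with C = 0.08 M and Ka₁ = 6.15e-03. Solving: [H⁺] = (−Ka₁ + √(Ka₁² + 4·Ka₁·C)) / 2 = 1.9318e-02 M. pH = -log(1.9318e-02) = 1.71.

pH = 1.71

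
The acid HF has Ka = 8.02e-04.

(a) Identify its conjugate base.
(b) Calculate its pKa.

(a) The conjugate base is formed by removing one H⁺ from HF, giving F⁻. (b) pKa = -log(Ka) = -log(8.02e-04) = 3.10.

Conjugate base: F⁻; pK_a = 3.10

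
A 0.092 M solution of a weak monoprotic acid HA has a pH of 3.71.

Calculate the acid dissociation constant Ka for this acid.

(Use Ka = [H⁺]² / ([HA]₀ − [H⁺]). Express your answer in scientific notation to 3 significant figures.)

[H⁺] = 10^(−pH) = 10^(−3.71) = 1.950e-04 M. For HA ⇌ H⁺ + A⁻, Ka = [H⁺][A⁻]/[HA] = [H⁺]² / ([HA]₀ − [H⁺]) = (1.950e-04)² / (0.092 − 1.950e-04) = 4.14e-07.

K_a = 4.14e-07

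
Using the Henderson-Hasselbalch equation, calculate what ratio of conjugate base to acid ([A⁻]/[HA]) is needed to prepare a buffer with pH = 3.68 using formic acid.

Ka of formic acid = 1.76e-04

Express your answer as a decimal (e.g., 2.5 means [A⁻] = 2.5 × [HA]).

pKa = -log(1.76e-04) = 3.7545. pH = pKa + log([A⁻]/[HA]), so log([A⁻]/[HA]) = pH − pKa = 3.68 − 3.7545 = -0.0745. [A⁻]/[HA] = 10^(-0.0745) = 0.842

[A⁻]/[HA] = 0.842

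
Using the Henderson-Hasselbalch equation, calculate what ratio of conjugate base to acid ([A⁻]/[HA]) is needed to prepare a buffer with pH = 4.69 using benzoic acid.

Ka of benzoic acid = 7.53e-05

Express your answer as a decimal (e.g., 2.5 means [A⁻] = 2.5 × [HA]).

pKa = -log(7.53e-05) = 4.1232. pH = pKa + log([A⁻]/[HA]), so log([A⁻]/[HA]) = pH − pKa = 4.69 − 4.1232 = 0.5668. [A⁻]/[HA] = 10^(0.5668) = 3.69

[A⁻]/[HA] = 3.69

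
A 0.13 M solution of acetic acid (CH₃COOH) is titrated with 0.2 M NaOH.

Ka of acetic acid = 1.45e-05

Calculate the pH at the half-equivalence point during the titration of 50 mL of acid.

At half-equivalence [HA] = [A⁻], so Henderson-Hasselbalch gives pH = pKa = -log(1.45e-05) = 4.84.

pH = pKa = 4.84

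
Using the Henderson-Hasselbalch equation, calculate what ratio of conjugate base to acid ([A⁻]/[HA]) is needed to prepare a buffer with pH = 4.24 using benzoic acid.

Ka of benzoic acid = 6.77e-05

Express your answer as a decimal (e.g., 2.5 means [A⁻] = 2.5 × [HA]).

pKa = -log(6.77e-05) = 4.1694. pH = pKa + log([A⁻]/[HA]), so log([A⁻]/[HA]) = pH − pKa = 4.24 − 4.1694 = 0.0706. [A⁻]/[HA] = 10^(0.0706) = 1.18

[A⁻]/[HA] = 1.18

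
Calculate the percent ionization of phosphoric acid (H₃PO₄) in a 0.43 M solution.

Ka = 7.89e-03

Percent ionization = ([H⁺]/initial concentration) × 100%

Using Ka equilibrium: x² + Ka×x - Ka×C = 0. Solving: [H⁺] = 5.4435e-02. Percent = (5.4435e-02/0.43) × 100

Percent ionization = 12.7%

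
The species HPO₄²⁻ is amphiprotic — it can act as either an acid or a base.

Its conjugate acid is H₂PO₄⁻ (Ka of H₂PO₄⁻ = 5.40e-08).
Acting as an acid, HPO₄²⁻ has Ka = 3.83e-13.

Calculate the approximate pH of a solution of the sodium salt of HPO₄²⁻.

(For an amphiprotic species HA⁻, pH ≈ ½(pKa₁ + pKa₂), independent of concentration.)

pKa₁ = -log(5.40e-08) = 7.27; pKa₂ = -log(3.83e-13) = 12.42. For an amphiprotic species, pH ≈ ½(pKa₁ + pKa₂) = ½(7.27 + 12.42) = 9.84.

pH = 9.84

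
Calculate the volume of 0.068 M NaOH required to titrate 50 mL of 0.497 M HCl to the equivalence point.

At equivalence: moles acid = moles base. moles HCl = 0.497 × 50/1000 = 0.02485 mol. V_base = moles / 0.068 × 1000 = 365.4 mL.

V_{base} = 365.4 mL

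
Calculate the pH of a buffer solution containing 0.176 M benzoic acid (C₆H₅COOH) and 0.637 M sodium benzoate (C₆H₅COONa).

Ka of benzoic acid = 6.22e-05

pKa = -log(6.22e-05) = 4.21. pH = pKa + log([A⁻]/[HA]) = 4.21 + log(0.637/0.176)

pH = 4.76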